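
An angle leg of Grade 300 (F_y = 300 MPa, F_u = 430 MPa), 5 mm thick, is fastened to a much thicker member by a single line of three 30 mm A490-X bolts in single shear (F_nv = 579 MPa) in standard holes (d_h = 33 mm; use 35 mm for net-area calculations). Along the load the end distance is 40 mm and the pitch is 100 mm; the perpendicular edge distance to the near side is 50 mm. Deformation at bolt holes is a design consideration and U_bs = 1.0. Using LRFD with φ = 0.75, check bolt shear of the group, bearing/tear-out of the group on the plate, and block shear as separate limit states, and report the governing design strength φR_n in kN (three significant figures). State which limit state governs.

200 kN (block shear governs)

Bolt shear: A_b = π·30²/4 = 706.9 mm²; R_n = 579 × 706.9 × 3 × 1 / 1000 = 1228 kN → 0.75 × 1228 = 921 kN.
Bearing: edge l_c = 23.5, r_n = 60.63 kN; interior l_c = 67, r_n = 154.8 kN; R_n = 60.63 + 2·154.8 = 370.2 kN → 278 kN.
Block shear: A_gv = 1200, A_nv = 762.5, A_nt = 162.5 mm²; R_n = min(0.6F_uA_nv, 0.6F_yA_gv) + U_bs·F_u·A_nt = 266.6 kN → 200 kN.
Block shear governs: 200 kN.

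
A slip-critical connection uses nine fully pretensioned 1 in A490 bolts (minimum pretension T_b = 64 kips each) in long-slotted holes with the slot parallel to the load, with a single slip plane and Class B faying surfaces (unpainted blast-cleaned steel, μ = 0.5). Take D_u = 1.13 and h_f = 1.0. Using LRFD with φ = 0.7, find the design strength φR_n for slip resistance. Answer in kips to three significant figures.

228 kips

R_n = μ · D_u · h_f · T_b · n_s · n_b = 0.5 × 1.13 × 1.0 × 64 × 1 × 9 = 325.4 kips.
Design strength φR_n = 0.7 × 325.4 = 228 kips.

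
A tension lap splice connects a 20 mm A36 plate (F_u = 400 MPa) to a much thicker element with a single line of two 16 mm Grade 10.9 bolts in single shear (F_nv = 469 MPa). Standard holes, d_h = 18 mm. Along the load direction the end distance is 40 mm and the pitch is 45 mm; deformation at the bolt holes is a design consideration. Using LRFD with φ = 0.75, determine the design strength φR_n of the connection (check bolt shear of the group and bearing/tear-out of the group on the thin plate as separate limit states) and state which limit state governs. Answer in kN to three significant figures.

Bolt shear: A_b = π·16²/4 = 201.1 mm²; R_n = 469 × 201.1 × 2 × 1 / 1000 = 188.6 kN → 0.75 × 188.6 = 141 kN.
Bearing (1.2 l_c t F_u ≤ 2.4 d t F_u): upper limit = 2.4·16·20·400 / 1000 = 307.2 kN.
  Edge l_c = 40 − 18/2 = 31 → r_n = 297.6 kN; interior l_c = 45 − 18 = 27 → r_n = 259.2 kN.
  R_n,bearing = 1·297.6 + 1·259.2 = 556.8 kN → 0.75 × 556.8 = 418 kN.
Bolt shear governs: 141 kN.

141 kN (bolt shear governs)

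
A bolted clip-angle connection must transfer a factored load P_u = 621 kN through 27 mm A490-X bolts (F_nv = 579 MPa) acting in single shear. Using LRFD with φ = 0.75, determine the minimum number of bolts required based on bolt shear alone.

3 bolts

A_b = π·27²/4 = 572.6 mm².
Per-bolt design strength φR_n = 0.75 × 579 × 572.6 × 1 / 1000 = 248.6 kN.
n ≥ 621 / 248.6 = 2.498 → use 3 bolts.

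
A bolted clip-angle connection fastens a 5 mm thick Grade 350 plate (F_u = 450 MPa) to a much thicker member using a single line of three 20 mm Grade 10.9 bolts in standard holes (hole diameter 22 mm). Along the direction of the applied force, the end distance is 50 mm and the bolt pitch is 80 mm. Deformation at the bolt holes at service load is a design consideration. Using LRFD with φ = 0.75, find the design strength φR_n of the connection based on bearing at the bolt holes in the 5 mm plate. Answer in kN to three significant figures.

Per bolt r_n = 1.2 l_c t F_u ≤ 2.4 d t F_u; upper limit = 2.4 × 20 × 5 × 450 / 1000 = 108 kN.
Edge bolt: l_c = 50 − 22/2 = 39 mm → 1.2 × 39 × 5 × 450 / 1000 = 105.3 → r_n = 105.3 kN.
Interior bolts: l_c = 80 − 22 = 58 mm → 1.2 × 58 × 5 × 450 / 1000 = 156.6 → r_n = 108 kN.
R_n = 1 × 105.3 + 2 × 108 = 321.3 kN.
Design strength φR_n = 0.75 × 321.3 = 241 kN.

241 kN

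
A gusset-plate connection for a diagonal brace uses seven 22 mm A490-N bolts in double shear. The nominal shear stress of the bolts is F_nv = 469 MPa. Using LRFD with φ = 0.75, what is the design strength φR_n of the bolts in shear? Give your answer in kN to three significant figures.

A_b = π × 22² / 4 = 380.1 mm².
R_n = F_nv · A_b · n · n_s = 469 × 380.1 × 7 × 2 / 1000 = 2496 kN.
Design strength φR_n = 0.75 × 2496 = 1870 kN.

1870 kN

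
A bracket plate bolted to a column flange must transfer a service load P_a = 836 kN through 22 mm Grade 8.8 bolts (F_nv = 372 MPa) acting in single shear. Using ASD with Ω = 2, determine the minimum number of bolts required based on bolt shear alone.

12 bolts

A_b = π·22²/4 = 380.1 mm².
Per-bolt allowable strength R_n/Ω = 372 × 380.1 × 1 / 1000 / 2 = 70.7 kN.
n ≥ 836 / 70.7 = 11.82 → use 12 bolts.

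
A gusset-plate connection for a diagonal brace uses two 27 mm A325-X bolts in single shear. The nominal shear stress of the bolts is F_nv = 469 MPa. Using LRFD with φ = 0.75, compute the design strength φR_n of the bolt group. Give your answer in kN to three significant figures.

A_b = π × 27² / 4 = 572.6 mm².
R_n = F_nv · A_b · n · n_s = 469 × 572.6 × 2 × 1 / 1000 = 537.1 kN.
Design strength φR_n = 0.75 × 537.1 = 403 kN.

403 kN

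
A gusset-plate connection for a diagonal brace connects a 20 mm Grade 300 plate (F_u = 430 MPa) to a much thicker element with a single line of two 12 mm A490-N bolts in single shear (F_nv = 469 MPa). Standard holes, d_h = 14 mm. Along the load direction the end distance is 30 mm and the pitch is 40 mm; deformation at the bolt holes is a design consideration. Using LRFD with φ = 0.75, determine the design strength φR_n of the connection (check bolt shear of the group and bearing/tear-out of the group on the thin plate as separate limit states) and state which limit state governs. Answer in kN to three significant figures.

79.6 kN (bolt shear governs)

Bolt shear: A_b = π·12²/4 = 113.1 mm²; R_n = 469 × 113.1 × 2 × 1 / 1000 = 106.1 kN → 0.75 × 106.1 = 79.6 kN.
Bearing (1.2 l_c t F_u ≤ 2.4 d t F_u): upper limit = 2.4·12·20·430 / 1000 = 247.7 kN.
  Edge l_c = 30 − 14/2 = 23 → r_n = 237.4 kN; interior l_c = 40 − 14 = 26 → r_n = 247.7 kN.
  R_n,bearing = 1·237.4 + 1·247.7 = 485 kN → 0.75 × 485 = 364 kN.
Bolt shear governs: 79.6 kN.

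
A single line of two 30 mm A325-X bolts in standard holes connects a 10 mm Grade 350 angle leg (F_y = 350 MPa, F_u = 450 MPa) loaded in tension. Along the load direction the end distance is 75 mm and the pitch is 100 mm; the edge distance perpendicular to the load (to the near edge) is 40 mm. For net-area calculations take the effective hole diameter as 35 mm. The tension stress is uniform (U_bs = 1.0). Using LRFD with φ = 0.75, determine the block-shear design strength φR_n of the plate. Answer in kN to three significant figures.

324 kN

Shear plane L_v = 75 + 1·100 = 175 mm; A_gv = 175 × 10 = 1750 mm².
A_nv = (175 − 1.5·35) × 10 = 1225 mm².
A_nt = (40 − 0.5·35) × 10 = 225 mm².
0.6 F_u A_nv = 330.8 kN; 0.6 F_y A_gv = 367.5 kN → shear rupture governs the shear term.
R_n = 330.8 + 1.0 × 450 × 225 / 1000 = 432 kN.
Design strength φR_n = 0.75 × 432 = 324 kN.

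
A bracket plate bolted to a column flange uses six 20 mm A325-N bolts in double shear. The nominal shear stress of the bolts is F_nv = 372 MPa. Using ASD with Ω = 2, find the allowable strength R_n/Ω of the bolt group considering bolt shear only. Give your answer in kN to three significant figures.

A_b = π × 20² / 4 = 314.2 mm².
R_n = F_nv · A_b · n · n_s = 372 × 314.2 × 6 × 2 / 1000 = 1402 kN.
Allowable strength R_n/Ω = 1402 / 2 = 701 kN.

701 kN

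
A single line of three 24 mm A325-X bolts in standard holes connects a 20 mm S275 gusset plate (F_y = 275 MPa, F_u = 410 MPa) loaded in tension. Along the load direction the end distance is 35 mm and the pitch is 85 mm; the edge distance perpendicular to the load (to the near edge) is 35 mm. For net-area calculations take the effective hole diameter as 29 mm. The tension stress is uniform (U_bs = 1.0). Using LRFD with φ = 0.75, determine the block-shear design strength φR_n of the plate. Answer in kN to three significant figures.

615 kN

Shear plane L_v = 35 + 2·85 = 205 mm; A_gv = 205 × 20 = 4100 mm².
A_nv = (205 − 2.5·29) × 20 = 2650 mm².
A_nt = (35 − 0.5·29) × 20 = 410 mm².
0.6 F_u A_nv = 651.9 kN; 0.6 F_y A_gv = 676.5 kN → shear rupture governs the shear term.
R_n = 651.9 + 1.0 × 410 × 410 / 1000 = 820 kN.
Design strength φR_n = 0.75 × 820 = 615 kN.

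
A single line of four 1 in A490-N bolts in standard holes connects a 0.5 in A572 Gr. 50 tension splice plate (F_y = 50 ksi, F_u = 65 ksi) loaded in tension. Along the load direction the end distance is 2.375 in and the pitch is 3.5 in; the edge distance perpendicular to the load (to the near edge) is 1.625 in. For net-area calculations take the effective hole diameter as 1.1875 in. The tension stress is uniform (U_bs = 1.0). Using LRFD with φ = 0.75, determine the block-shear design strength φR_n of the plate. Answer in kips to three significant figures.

Shear plane L_v = 2.375 + 3·3.5 = 12.88 in; A_gv = 12.88 × 0.5 = 6.438 in².
A_nv = (12.88 − 3.5·1.1875) × 0.5 = 4.359 in².
A_nt = (1.625 − 0.5·1.1875) × 0.5 = 0.5156 in².
0.6 F_u A_nv = 170 kips; 0.6 F_y A_gv = 193.1 kips → shear rupture governs the shear term.
R_n = 170 + 1.0 × 65 × 0.5156 = 203.5 kips.
Design strength φR_n = 0.75 × 203.5 = 153 kips.

153 kips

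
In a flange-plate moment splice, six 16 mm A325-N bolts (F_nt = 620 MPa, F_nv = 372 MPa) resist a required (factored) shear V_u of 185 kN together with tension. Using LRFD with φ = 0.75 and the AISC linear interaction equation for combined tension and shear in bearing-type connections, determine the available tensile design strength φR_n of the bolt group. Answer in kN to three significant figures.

421 kN

A_b = π·16²/4 = 201.1 mm²; f_rv = 185 × 1000 / (6 × 201.1) = 153.4 MPa.
F'_nt = 1.3 F_nt − (F_nt / φF_nv) f_rv = 1.3·620 − (620/(0.75·372))·153.4 = 465.2 MPa, capped at F_nt → F'_nt = 465.2 MPa.
R_n = F'_nt · A_b · n = 465.2 × 201.1 × 6 / 1000 = 561.2 kN.
Design strength φR_n = 0.75 × 561.2 = 421 kN.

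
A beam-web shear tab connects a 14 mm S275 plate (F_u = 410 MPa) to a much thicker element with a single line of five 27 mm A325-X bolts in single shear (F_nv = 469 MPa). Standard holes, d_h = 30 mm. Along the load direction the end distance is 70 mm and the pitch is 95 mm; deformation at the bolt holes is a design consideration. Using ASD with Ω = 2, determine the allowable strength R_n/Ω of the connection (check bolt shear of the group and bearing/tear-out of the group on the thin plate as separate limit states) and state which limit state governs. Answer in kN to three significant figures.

Bolt shear: A_b = π·27²/4 = 572.6 mm²; R_n = 469 × 572.6 × 5 × 1 / 1000 = 1343 kN → 1343 / 2 = 671 kN.
Bearing (1.2 l_c t F_u ≤ 2.4 d t F_u): upper limit = 2.4·27·14·410 / 1000 = 372 kN.
  Edge l_c = 70 − 30/2 = 55 → r_n = 372 kN; interior l_c = 95 − 30 = 65 → r_n = 372 kN.
  R_n,bearing = 1·372 + 4·372 = 1860 kN → 1860 / 2 = 930 kN.
Bolt shear governs: 671 kN.

671 kN (bolt shear governs)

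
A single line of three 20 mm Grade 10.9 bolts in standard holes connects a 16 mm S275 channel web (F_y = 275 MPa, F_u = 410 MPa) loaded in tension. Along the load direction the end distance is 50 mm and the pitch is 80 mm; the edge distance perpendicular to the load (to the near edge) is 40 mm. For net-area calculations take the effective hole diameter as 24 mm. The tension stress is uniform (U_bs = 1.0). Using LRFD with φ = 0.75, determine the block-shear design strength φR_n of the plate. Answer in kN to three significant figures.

Shear plane L_v = 50 + 2·80 = 210 mm; A_gv = 210 × 16 = 3360 mm².
A_nv = (210 − 2.5·24) × 16 = 2400 mm².
A_nt = (40 − 0.5·24) × 16 = 448 mm².
0.6 F_u A_nv = 590.4 kN; 0.6 F_y A_gv = 554.4 kN → shear yielding governs the shear term.
R_n = 554.4 + 1.0 × 410 × 448 / 1000 = 738.1 kN.
Design strength φR_n = 0.75 × 738.1 = 554 kN.

554 kN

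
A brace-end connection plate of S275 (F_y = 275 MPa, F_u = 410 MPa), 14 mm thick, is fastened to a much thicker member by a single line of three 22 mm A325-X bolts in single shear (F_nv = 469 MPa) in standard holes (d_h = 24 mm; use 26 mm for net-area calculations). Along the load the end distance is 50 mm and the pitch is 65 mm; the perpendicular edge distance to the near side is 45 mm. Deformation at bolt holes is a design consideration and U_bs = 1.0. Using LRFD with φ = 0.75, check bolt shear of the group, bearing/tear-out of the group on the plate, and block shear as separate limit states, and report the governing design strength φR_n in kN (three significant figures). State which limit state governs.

Bolt shear: A_b = π·22²/4 = 380.1 mm²; R_n = 469 × 380.1 × 3 × 1 / 1000 = 534.8 kN → 0.75 × 534.8 = 401 kN.
Bearing: edge l_c = 38, r_n = 261.7 kN; interior l_c = 41, r_n = 282.4 kN; R_n = 261.7 + 2·282.4 = 826.6 kN → 620 kN.
Block shear: A_gv = 2520, A_nv = 1610, A_nt = 448 mm²; R_n = min(0.6F_uA_nv, 0.6F_yA_gv) + U_bs·F_u·A_nt = 579.7 kN → 435 kN.
Bolt shear governs: 401 kN.

401 kN (bolt shear governs)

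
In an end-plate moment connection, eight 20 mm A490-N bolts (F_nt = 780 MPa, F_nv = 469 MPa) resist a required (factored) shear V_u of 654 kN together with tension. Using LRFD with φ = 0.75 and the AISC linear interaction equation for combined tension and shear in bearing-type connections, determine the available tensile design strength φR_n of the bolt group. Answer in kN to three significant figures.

A_b = π·20²/4 = 314.2 mm²; f_rv = 654 × 1000 / (8 × 314.2) = 260.2 MPa.
F'_nt = 1.3 F_nt − (F_nt / φF_nv) f_rv = 1.3·780 − (780/(0.75·469))·260.2 = 437 MPa, capped at F_nt → F'_nt = 437 MPa.
R_n = F'_nt · A_b · n = 437 × 314.2 × 8 / 1000 = 1098 kN.
Design strength φR_n = 0.75 × 1098 = 824 kN.

824 kN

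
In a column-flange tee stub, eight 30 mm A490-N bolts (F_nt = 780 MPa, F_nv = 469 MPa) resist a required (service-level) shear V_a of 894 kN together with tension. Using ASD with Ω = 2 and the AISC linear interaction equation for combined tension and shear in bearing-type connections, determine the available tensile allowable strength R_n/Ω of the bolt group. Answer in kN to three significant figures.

A_b = π·30²/4 = 706.9 mm²; f_rv = 894 × 1000 / (8 × 706.9) = 158.1 MPa.
F'_nt = 1.3 F_nt − (Ω F_nt / F_nv) f_rv = 1.3·780 − (2·780/469)·158.1 = 488.1 MPa, capped at F_nt → F'_nt = 488.1 MPa.
R_n = F'_nt · A_b · n = 488.1 × 706.9 × 8 / 1000 = 2760 kN.
Allowable strength R_n/Ω = 2760 / 2 = 1380 kN.

1380 kN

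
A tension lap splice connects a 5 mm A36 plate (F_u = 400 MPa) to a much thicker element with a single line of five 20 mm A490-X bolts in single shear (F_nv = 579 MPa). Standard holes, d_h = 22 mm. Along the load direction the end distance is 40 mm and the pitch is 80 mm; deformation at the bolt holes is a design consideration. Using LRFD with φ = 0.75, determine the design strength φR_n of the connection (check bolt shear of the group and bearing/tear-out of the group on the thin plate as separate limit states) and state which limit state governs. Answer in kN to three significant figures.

340 kN (bearing governs)

Bolt shear: A_b = π·20²/4 = 314.2 mm²; R_n = 579 × 314.2 × 5 × 1 / 1000 = 909.5 kN → 0.75 × 909.5 = 682 kN.
Bearing (1.2 l_c t F_u ≤ 2.4 d t F_u): upper limit = 2.4·20·5·400 / 1000 = 96 kN.
  Edge l_c = 40 − 22/2 = 29 → r_n = 69.6 kN; interior l_c = 80 − 22 = 58 → r_n = 96 kN.
  R_n,bearing = 1·69.6 + 4·96 = 453.6 kN → 0.75 × 453.6 = 340 kN.
Bearing governs: 340 kN.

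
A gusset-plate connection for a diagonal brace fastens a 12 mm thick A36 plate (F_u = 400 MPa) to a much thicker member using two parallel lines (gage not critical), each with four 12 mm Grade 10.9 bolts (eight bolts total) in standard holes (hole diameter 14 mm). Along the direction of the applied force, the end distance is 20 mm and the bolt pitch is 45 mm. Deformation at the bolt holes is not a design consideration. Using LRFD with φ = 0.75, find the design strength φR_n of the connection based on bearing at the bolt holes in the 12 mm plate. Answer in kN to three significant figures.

918 kN

Per bolt r_n = 1.5 l_c t F_u ≤ 3.0 d t F_u; upper limit = 3.0 × 12 × 12 × 400 / 1000 = 172.8 kN.
Edge bolt: l_c = 20 − 14/2 = 13 mm → 1.5 × 13 × 12 × 400 / 1000 = 93.6 → r_n = 93.6 kN.
Interior bolts: l_c = 45 − 14 = 31 mm → 1.5 × 31 × 12 × 400 / 1000 = 223.2 → r_n = 172.8 kN.
R_n = 2 × 93.6 + 6 × 172.8 = 1224 kN.
Design strength φR_n = 0.75 × 1224 = 918 kN.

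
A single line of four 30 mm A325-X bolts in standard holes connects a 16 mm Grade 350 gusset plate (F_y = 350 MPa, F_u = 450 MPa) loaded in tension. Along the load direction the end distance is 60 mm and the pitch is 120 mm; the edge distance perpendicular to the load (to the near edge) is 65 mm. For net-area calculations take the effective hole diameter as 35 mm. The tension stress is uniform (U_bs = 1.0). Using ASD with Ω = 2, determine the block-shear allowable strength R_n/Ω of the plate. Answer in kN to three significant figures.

814 kN

Shear plane L_v = 60 + 3·120 = 420 mm; A_gv = 420 × 16 = 6720 mm².
A_nv = (420 − 3.5·35) × 16 = 4760 mm².
A_nt = (65 − 0.5·35) × 16 = 760 mm².
0.6 F_u A_nv = 1285 kN; 0.6 F_y A_gv = 1411 kN → shear rupture governs the shear term.
R_n = 1285 + 1.0 × 450 × 760 / 1000 = 1627 kN.
Allowable strength R_n/Ω = 1627 / 2 = 814 kN.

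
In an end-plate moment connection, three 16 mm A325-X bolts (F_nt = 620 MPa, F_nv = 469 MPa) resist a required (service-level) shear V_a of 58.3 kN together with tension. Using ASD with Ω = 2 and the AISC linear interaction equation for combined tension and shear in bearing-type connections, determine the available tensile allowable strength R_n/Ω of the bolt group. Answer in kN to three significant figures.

166 kN

A_b = π·16²/4 = 201.1 mm²; f_rv = 58.3 × 1000 / (3 × 201.1) = 96.65 MPa.
F'_nt = 1.3 F_nt − (Ω F_nt / F_nv) f_rv = 1.3·620 − (2·620/469)·96.65 = 550.5 MPa, capped at F_nt → F'_nt = 550.5 MPa.
R_n = F'_nt · A_b · n = 550.5 × 201.1 × 3 / 1000 = 332 kN.
Allowable strength R_n/Ω = 332 / 2 = 166 kN.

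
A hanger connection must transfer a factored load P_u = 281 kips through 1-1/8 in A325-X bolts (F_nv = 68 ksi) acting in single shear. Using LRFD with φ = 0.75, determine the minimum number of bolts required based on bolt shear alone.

A_b = π·1.125²/4 = 0.994 in².
Per-bolt design strength φR_n = 0.75 × 68 × 0.994 × 1 = 50.69 kips.
n ≥ 281 / 50.69 = 5.543 → use 6 bolts.

6 bolts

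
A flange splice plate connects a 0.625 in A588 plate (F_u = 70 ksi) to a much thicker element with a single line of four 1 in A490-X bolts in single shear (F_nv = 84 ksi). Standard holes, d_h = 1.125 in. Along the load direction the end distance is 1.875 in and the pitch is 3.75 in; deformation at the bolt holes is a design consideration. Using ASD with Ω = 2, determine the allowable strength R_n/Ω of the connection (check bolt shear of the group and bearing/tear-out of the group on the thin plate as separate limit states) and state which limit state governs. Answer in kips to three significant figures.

132 kips (bolt shear governs)

Bolt shear: A_b = π·1²/4 = 0.7854 in²; R_n = 84 × 0.7854 × 4 × 1 = 263.9 kips → 263.9 / 2 = 132 kips.
Bearing (1.2 l_c t F_u ≤ 2.4 d t F_u): upper limit = 2.4·1·0.625·70 = 105 kips.
  Edge l_c = 1.875 − 1.125/2 = 1.312 → r_n = 68.91 kips; interior l_c = 3.75 − 1.125 = 2.625 → r_n = 105 kips.
  R_n,bearing = 1·68.91 + 3·105 = 383.9 kips → 383.9 / 2 = 192 kips.
Bolt shear governs: 132 kips.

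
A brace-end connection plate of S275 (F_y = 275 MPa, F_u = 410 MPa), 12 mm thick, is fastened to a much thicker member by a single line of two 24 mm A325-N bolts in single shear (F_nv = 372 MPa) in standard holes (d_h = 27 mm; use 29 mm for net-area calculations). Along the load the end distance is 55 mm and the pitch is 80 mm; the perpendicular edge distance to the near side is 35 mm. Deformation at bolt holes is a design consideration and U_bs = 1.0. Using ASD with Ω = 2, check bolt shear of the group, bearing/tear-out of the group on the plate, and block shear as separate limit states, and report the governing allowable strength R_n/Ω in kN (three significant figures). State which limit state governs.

168 kN (bolt shear governs)

Bolt shear: A_b = π·24²/4 = 452.4 mm²; R_n = 372 × 452.4 × 2 × 1 / 1000 = 336.6 kN → 336.6 / 2 = 168 kN.
Bearing: edge l_c = 41.5, r_n = 245 kN; interior l_c = 53, r_n = 283.4 kN; R_n = 245 + 1·283.4 = 528.4 kN → 264 kN.
Block shear: A_gv = 1620, A_nv = 1098, A_nt = 246 mm²; R_n = min(0.6F_uA_nv, 0.6F_yA_gv) + U_bs·F_u·A_nt = 368.2 kN → 184 kN.
Bolt shear governs: 168 kN.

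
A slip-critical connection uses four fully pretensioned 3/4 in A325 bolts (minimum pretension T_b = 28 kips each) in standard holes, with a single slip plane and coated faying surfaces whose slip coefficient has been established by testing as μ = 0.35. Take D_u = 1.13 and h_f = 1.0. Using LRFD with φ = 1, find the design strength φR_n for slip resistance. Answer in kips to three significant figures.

44.3 kips

R_n = μ · D_u · h_f · T_b · n_s · n_b = 0.35 × 1.13 × 1.0 × 28 × 1 × 4 = 44.3 kips.
Design strength φR_n = 1 × 44.3 = 44.3 kips.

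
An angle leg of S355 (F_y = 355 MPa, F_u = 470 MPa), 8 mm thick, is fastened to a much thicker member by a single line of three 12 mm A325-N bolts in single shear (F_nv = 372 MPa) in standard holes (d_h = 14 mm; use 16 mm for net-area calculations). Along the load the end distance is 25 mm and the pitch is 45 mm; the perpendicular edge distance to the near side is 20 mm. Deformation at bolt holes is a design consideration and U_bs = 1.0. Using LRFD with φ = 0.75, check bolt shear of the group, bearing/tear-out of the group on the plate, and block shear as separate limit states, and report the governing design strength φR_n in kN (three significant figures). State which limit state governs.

Bolt shear: A_b = π·12²/4 = 113.1 mm²; R_n = 372 × 113.1 × 3 × 1 / 1000 = 126.2 kN → 0.75 × 126.2 = 94.7 kN.
Bearing: edge l_c = 18, r_n = 81.22 kN; interior l_c = 31, r_n = 108.3 kN; R_n = 81.22 + 2·108.3 = 297.8 kN → 223 kN.
Block shear: A_gv = 920, A_nv = 600, A_nt = 96 mm²; R_n = min(0.6F_uA_nv, 0.6F_yA_gv) + U_bs·F_u·A_nt = 214.3 kN → 161 kN.
Bolt shear governs: 94.7 kN.

94.7 kN (bolt shear governs)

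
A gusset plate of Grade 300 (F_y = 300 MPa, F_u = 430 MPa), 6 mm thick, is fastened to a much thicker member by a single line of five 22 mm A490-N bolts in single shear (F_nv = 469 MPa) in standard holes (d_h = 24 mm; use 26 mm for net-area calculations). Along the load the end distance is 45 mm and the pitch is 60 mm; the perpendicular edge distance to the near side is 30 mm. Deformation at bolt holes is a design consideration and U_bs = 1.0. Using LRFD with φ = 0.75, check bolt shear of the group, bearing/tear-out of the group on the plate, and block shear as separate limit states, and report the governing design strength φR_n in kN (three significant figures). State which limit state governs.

228 kN (block shear governs)

Bolt shear: A_b = π·22²/4 = 380.1 mm²; R_n = 469 × 380.1 × 5 × 1 / 1000 = 891.4 kN → 0.75 × 891.4 = 669 kN.
Bearing: edge l_c = 33, r_n = 102.2 kN; interior l_c = 36, r_n = 111.5 kN; R_n = 102.2 + 4·111.5 = 548 kN → 411 kN.
Block shear: A_gv = 1710, A_nv = 1008, A_nt = 102 mm²; R_n = min(0.6F_uA_nv, 0.6F_yA_gv) + U_bs·F_u·A_nt = 303.9 kN → 228 kN.
Block shear governs: 228 kN.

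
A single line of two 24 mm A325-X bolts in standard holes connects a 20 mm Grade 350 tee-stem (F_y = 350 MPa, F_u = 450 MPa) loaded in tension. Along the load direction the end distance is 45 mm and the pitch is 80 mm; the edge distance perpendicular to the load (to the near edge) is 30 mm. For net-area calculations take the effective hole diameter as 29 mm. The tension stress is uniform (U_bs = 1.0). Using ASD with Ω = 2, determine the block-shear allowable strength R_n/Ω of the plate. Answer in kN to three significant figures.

290 kN

Shear plane L_v = 45 + 1·80 = 125 mm; A_gv = 125 × 20 = 2500 mm².
A_nv = (125 − 1.5·29) × 20 = 1630 mm².
A_nt = (30 − 0.5·29) × 20 = 310 mm².
0.6 F_u A_nv = 440.1 kN; 0.6 F_y A_gv = 525 kN → shear rupture governs the shear term.
R_n = 440.1 + 1.0 × 450 × 310 / 1000 = 579.6 kN.
Allowable strength R_n/Ω = 579.6 / 2 = 290 kN.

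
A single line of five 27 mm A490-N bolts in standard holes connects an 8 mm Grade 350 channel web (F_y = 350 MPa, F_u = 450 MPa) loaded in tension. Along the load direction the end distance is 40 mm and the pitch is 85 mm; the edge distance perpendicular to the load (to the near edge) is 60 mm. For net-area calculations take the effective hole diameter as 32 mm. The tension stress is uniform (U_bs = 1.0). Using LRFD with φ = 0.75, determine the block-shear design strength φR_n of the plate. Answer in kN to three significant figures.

501 kN

Shear plane L_v = 40 + 4·85 = 380 mm; A_gv = 380 × 8 = 3040 mm².
A_nv = (380 − 4.5·32) × 8 = 1888 mm².
A_nt = (60 − 0.5·32) × 8 = 352 mm².
0.6 F_u A_nv = 509.8 kN; 0.6 F_y A_gv = 638.4 kN → shear rupture governs the shear term.
R_n = 509.8 + 1.0 × 450 × 352 / 1000 = 668.2 kN.
Design strength φR_n = 0.75 × 668.2 = 501 kN.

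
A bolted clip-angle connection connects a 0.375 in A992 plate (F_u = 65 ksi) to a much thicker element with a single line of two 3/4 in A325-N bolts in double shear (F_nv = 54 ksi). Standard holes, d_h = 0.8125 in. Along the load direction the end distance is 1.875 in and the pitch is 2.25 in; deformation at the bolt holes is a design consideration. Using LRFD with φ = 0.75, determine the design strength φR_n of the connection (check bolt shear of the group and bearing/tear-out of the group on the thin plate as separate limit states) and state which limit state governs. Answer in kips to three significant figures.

63.8 kips (bearing governs)

Bolt shear: A_b = π·0.75²/4 = 0.4418 in²; R_n = 54 × 0.4418 × 2 × 2 = 95.43 kips → 0.75 × 95.43 = 71.6 kips.
Bearing (1.2 l_c t F_u ≤ 2.4 d t F_u): upper limit = 2.4·0.75·0.375·65 = 43.87 kips.
  Edge l_c = 1.875 − 0.8125/2 = 1.469 → r_n = 42.96 kips; interior l_c = 2.25 − 0.8125 = 1.438 → r_n = 42.05 kips.
  R_n,bearing = 1·42.96 + 1·42.05 = 85.01 kips → 0.75 × 85.01 = 63.8 kips.
Bearing governs: 63.8 kips.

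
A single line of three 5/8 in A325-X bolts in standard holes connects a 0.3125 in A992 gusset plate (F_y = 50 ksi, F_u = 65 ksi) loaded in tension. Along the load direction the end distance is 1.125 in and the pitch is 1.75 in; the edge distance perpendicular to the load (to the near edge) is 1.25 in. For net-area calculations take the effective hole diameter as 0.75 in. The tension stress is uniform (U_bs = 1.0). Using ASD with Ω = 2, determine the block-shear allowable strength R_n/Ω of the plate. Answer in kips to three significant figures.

25.6 kips

Shear plane L_v = 1.125 + 2·1.75 = 4.625 in; A_gv = 4.625 × 0.3125 = 1.445 in².
A_nv = (4.625 − 2.5·0.75) × 0.3125 = 0.8594 in².
A_nt = (1.25 − 0.5·0.75) × 0.3125 = 0.2734 in².
0.6 F_u A_nv = 33.52 kips; 0.6 F_y A_gv = 43.36 kips → shear rupture governs the shear term.
R_n = 33.52 + 1.0 × 65 × 0.2734 = 51.29 kips.
Allowable strength R_n/Ω = 51.29 / 2 = 25.6 kips.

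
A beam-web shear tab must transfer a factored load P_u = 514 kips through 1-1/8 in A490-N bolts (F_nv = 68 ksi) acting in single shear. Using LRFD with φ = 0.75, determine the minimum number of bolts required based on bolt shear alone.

11 bolts

A_b = π·1.125²/4 = 0.994 in².
Per-bolt design strength φR_n = 0.75 × 68 × 0.994 × 1 = 50.69 kips.
n ≥ 514 / 50.69 = 10.14 → use 11 bolts.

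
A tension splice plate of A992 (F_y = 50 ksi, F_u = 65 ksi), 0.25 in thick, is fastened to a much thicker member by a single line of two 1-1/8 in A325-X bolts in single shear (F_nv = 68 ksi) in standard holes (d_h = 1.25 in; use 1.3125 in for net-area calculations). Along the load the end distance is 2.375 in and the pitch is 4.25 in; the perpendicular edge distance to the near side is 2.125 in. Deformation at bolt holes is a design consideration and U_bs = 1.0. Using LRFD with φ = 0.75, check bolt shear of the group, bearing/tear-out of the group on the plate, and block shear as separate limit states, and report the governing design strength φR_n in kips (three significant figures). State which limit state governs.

51.9 kips (block shear governs)

Bolt shear: A_b = π·1.125²/4 = 0.994 in²; R_n = 68 × 0.994 × 2 × 1 = 135.2 kips → 0.75 × 135.2 = 101 kips.
Bearing: edge l_c = 1.75, r_n = 34.12 kips; interior l_c = 3, r_n = 43.87 kips; R_n = 34.12 + 1·43.87 = 78 kips → 58.5 kips.
Block shear: A_gv = 1.656, A_nv = 1.164, A_nt = 0.3672 in²; R_n = min(0.6F_uA_nv, 0.6F_yA_gv) + U_bs·F_u·A_nt = 69.27 kips → 51.9 kips.
Block shear governs: 51.9 kips.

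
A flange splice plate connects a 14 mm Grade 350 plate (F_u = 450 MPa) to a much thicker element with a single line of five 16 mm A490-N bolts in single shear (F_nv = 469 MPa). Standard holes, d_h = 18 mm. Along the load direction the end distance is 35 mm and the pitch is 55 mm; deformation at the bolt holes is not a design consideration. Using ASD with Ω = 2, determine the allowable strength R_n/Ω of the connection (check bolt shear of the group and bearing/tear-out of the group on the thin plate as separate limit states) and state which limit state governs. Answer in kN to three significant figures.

Bolt shear: A_b = π·16²/4 = 201.1 mm²; R_n = 469 × 201.1 × 5 × 1 / 1000 = 471.5 kN → 471.5 / 2 = 236 kN.
Bearing (1.5 l_c t F_u ≤ 3.0 d t F_u): upper limit = 3.0·16·14·450 / 1000 = 302.4 kN.
  Edge l_c = 35 − 18/2 = 26 → r_n = 245.7 kN; interior l_c = 55 − 18 = 37 → r_n = 302.4 kN.
  R_n,bearing = 1·245.7 + 4·302.4 = 1455 kN → 1455 / 2 = 728 kN.
Bolt shear governs: 236 kN.

236 kN (bolt shear governs)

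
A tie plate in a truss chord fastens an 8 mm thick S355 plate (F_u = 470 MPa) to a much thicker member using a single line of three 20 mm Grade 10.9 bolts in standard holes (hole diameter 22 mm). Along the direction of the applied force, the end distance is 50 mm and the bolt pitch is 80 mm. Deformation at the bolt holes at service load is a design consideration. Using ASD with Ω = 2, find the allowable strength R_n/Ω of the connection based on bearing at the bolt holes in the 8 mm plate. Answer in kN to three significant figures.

Per bolt r_n = 1.2 l_c t F_u ≤ 2.4 d t F_u; upper limit = 2.4 × 20 × 8 × 470 / 1000 = 180.5 kN.
Edge bolt: l_c = 50 − 22/2 = 39 mm → 1.2 × 39 × 8 × 470 / 1000 = 176 → r_n = 176 kN.
Interior bolts: l_c = 80 − 22 = 58 mm → 1.2 × 58 × 8 × 470 / 1000 = 261.7 → r_n = 180.5 kN.
R_n = 1 × 176 + 2 × 180.5 = 536.9 kN.
Allowable strength R_n/Ω = 536.9 / 2 = 268 kN.

268 kN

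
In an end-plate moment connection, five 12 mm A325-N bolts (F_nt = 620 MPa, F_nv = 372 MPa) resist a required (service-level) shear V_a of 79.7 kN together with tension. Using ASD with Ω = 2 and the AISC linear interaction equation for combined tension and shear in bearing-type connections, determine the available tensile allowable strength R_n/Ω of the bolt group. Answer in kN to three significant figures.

95.1 kN

A_b = π·12²/4 = 113.1 mm²; f_rv = 79.7 × 1000 / (5 × 113.1) = 140.9 MPa.
F'_nt = 1.3 F_nt − (Ω F_nt / F_nv) f_rv = 1.3·620 − (2·620/372)·140.9 = 336.2 MPa, capped at F_nt → F'_nt = 336.2 MPa.
R_n = F'_nt · A_b · n = 336.2 × 113.1 × 5 / 1000 = 190.1 kN.
Allowable strength R_n/Ω = 190.1 / 2 = 95.1 kN.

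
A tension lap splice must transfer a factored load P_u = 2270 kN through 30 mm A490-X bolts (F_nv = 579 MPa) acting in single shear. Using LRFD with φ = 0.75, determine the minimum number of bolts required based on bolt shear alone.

8 bolts

A_b = π·30²/4 = 706.9 mm².
Per-bolt design strength φR_n = 0.75 × 579 × 706.9 × 1 / 1000 = 307 kN.
n ≥ 2270 / 307 = 7.395 → use 8 bolts.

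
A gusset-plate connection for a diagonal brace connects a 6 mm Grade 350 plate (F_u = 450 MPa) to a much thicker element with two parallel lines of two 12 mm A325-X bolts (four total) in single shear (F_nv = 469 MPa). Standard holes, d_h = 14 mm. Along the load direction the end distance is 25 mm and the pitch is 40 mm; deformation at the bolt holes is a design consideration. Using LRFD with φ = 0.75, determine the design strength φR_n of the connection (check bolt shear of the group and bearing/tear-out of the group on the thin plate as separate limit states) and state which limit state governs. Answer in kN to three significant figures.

159 kN (bolt shear governs)

Bolt shear: A_b = π·12²/4 = 113.1 mm²; R_n = 469 × 113.1 × 4 × 1 / 1000 = 212.2 kN → 0.75 × 212.2 = 159 kN.
Bearing (1.2 l_c t F_u ≤ 2.4 d t F_u): upper limit = 2.4·12·6·450 / 1000 = 77.76 kN.
  Edge l_c = 25 − 14/2 = 18 → r_n = 58.32 kN; interior l_c = 40 − 14 = 26 → r_n = 77.76 kN.
  R_n,bearing = 2·58.32 + 2·77.76 = 272.2 kN → 0.75 × 272.2 = 204 kN.
Bolt shear governs: 159 kN.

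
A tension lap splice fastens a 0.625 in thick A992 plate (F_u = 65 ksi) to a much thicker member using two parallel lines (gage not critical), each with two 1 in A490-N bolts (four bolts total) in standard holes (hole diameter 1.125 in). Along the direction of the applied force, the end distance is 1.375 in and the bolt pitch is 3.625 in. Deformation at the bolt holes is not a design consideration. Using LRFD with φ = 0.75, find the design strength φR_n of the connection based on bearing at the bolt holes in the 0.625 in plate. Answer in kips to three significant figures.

257 kips

Per bolt r_n = 1.5 l_c t F_u ≤ 3.0 d t F_u; upper limit = 3.0 × 1 × 0.625 × 65 = 121.9 kips.
Edge bolt: l_c = 1.375 − 1.125/2 = 0.8125 in → 1.5 × 0.8125 × 0.625 × 65 = 49.51 → r_n = 49.51 kips.
Interior bolts: l_c = 3.625 − 1.125 = 2.5 in → 1.5 × 2.5 × 0.625 × 65 = 152.3 → r_n = 121.9 kips.
R_n = 2 × 49.51 + 2 × 121.9 = 342.8 kips.
Design strength φR_n = 0.75 × 342.8 = 257 kips.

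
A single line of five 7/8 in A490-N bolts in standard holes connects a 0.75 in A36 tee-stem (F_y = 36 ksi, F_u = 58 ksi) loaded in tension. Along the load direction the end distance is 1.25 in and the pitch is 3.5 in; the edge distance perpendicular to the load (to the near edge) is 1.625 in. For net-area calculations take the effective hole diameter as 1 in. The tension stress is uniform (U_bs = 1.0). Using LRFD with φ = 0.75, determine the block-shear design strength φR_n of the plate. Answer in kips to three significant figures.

Shear plane L_v = 1.25 + 4·3.5 = 15.25 in; A_gv = 15.25 × 0.75 = 11.44 in².
A_nv = (15.25 − 4.5·1) × 0.75 = 8.062 in².
A_nt = (1.625 − 0.5·1) × 0.75 = 0.8438 in².
0.6 F_u A_nv = 280.6 kips; 0.6 F_y A_gv = 247 kips → shear yielding governs the shear term.
R_n = 247 + 1.0 × 58 × 0.8438 = 296 kips.
Design strength φR_n = 0.75 × 296 = 222 kips.

222 kips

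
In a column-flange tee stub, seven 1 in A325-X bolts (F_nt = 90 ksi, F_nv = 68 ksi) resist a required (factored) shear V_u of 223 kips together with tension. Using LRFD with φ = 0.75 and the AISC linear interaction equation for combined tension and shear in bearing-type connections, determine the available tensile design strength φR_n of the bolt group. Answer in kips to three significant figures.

187 kips

A_b = π·1²/4 = 0.7854 in²; f_rv = 223 / (7 × 0.7854) = 40.56 ksi.
F'_nt = 1.3 F_nt − (F_nt / φF_nv) f_rv = 1.3·90 − (90/(0.75·68))·40.56 = 45.42 ksi, capped at F_nt → F'_nt = 45.42 ksi.
R_n = F'_nt · A_b · n = 45.42 × 0.7854 × 7 = 249.7 kips.
Design strength φR_n = 0.75 × 249.7 = 187 kips.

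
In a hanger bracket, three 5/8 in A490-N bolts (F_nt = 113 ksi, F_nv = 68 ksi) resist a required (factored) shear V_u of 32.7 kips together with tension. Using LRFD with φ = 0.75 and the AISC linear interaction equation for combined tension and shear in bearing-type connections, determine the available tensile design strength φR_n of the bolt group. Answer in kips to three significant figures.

47.1 kips

A_b = π·0.625²/4 = 0.3068 in²; f_rv = 32.7 / (3 × 0.3068) = 35.53 ksi.
F'_nt = 1.3 F_nt − (F_nt / φF_nv) f_rv = 1.3·113 − (113/(0.75·68))·35.53 = 68.18 ksi, capped at F_nt → F'_nt = 68.18 ksi.
R_n = F'_nt · A_b · n = 68.18 × 0.3068 × 3 = 62.75 kips.
Design strength φR_n = 0.75 × 62.75 = 47.1 kips.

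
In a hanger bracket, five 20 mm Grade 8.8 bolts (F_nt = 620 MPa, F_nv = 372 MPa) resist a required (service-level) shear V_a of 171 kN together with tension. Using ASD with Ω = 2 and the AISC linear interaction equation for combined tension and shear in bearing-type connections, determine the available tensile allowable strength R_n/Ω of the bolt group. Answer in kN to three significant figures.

A_b = π·20²/4 = 314.2 mm²; f_rv = 171 × 1000 / (5 × 314.2) = 108.9 MPa.
F'_nt = 1.3 F_nt − (Ω F_nt / F_nv) f_rv = 1.3·620 − (2·620/372)·108.9 = 443.1 MPa, capped at F_nt → F'_nt = 443.1 MPa.
R_n = F'_nt · A_b · n = 443.1 × 314.2 × 5 / 1000 = 696.1 kN.
Allowable strength R_n/Ω = 696.1 / 2 = 348 kN.

348 kN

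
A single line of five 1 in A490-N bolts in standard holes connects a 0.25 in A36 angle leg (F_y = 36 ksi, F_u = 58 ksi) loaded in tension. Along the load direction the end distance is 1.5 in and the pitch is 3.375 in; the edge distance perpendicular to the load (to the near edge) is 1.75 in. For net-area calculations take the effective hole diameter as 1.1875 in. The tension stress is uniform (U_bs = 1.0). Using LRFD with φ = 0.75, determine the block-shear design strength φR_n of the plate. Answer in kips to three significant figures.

Shear plane L_v = 1.5 + 4·3.375 = 15 in; A_gv = 15 × 0.25 = 3.75 in².
A_nv = (15 − 4.5·1.1875) × 0.25 = 2.414 in².
A_nt = (1.75 − 0.5·1.1875) × 0.25 = 0.2891 in².
0.6 F_u A_nv = 84.01 kips; 0.6 F_y A_gv = 81 kips → shear yielding governs the shear term.
R_n = 81 + 1.0 × 58 × 0.2891 = 97.77 kips.
Design strength φR_n = 0.75 × 97.77 = 73.3 kips.

73.3 kips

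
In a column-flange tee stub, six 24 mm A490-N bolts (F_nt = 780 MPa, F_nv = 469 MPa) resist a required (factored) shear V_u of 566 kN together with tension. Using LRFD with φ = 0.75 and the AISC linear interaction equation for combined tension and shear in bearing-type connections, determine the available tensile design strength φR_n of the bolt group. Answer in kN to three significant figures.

A_b = π·24²/4 = 452.4 mm²; f_rv = 566 × 1000 / (6 × 452.4) = 208.5 MPa.
F'_nt = 1.3 F_nt − (F_nt / φF_nv) f_rv = 1.3·780 − (780/(0.75·469))·208.5 = 551.6 MPa, capped at F_nt → F'_nt = 551.6 MPa.
R_n = F'_nt · A_b · n = 551.6 × 452.4 × 6 / 1000 = 1497 kN.
Design strength φR_n = 0.75 × 1497 = 1120 kN.

1120 kN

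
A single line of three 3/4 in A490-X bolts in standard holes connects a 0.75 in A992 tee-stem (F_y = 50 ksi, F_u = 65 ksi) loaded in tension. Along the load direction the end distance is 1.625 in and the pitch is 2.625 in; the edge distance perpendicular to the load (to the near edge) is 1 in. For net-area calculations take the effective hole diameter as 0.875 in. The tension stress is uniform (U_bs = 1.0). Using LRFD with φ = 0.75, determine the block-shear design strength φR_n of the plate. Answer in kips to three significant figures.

Shear plane L_v = 1.625 + 2·2.625 = 6.875 in; A_gv = 6.875 × 0.75 = 5.156 in².
A_nv = (6.875 − 2.5·0.875) × 0.75 = 3.516 in².
A_nt = (1 − 0.5·0.875) × 0.75 = 0.4219 in².
0.6 F_u A_nv = 137.1 kips; 0.6 F_y A_gv = 154.7 kips → shear rupture governs the shear term.
R_n = 137.1 + 1.0 × 65 × 0.4219 = 164.5 kips.
Design strength φR_n = 0.75 × 164.5 = 123 kips.

123 kips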